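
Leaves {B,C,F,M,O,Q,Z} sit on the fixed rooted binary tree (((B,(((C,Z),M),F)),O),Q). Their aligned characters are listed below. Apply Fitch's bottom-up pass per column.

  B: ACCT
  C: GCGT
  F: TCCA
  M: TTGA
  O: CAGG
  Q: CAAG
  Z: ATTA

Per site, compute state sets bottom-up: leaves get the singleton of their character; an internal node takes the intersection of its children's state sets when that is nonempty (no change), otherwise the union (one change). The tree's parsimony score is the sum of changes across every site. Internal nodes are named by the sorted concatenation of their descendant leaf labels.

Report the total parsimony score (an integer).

CZ@0: {G} ∪ {A} = {A,G} (union, +1)
CMZ@0: {A,G} ∪ {T} = {A,G,T} (union, +1)
CFMZ@0: {A,G,T} ∩ {T} = {T} (intersection, +0)
BCFMZ@0: {A} ∪ {T} = {A,T} (union, +1)
BCFMOZ@0: {A,T} ∪ {C} = {A,C,T} (union, +1)
BCFMOQZ@0: {A,C,T} ∩ {C} = {C} (intersection, +0)
CZ@1: {C} ∪ {T} = {C,T} (union, +1)
CMZ@1: {C,T} ∩ {T} = {T} (intersection, +0)
CFMZ@1: {T} ∪ {C} = {C,T} (union, +1)
BCFMZ@1: {C} ∩ {C,T} = {C} (intersection, +0)
BCFMOZ@1: {C} ∪ {A} = {A,C} (union, +1)
BCFMOQZ@1: {A,C} ∩ {A} = {A} (intersection, +0)
CZ@2: {G} ∪ {T} = {G,T} (union, +1)
CMZ@2: {G,T} ∩ {G} = {G} (intersection, +0)
CFMZ@2: {G} ∪ {C} = {C,G} (union, +1)
BCFMZ@2: {C} ∩ {C,G} = {C} (intersection, +0)
BCFMOZ@2: {C} ∪ {G} = {C,G} (union, +1)
BCFMOQZ@2: {C,G} ∪ {A} = {A,C,G} (union, +1)
CZ@3: {T} ∪ {A} = {A,T} (union, +1)
CMZ@3: {A,T} ∩ {A} = {A} (intersection, +0)
CFMZ@3: {A} ∩ {A} = {A} (intersection, +0)
BCFMZ@3: {T} ∪ {A} = {A,T} (union, +1)
BCFMOZ@3: {A,T} ∪ {G} = {A,G,T} (union, +1)
BCFMOQZ@3: {A,G,T} ∩ {G} = {G} (intersection, +0)
per-site changes: [4, 3, 4, 3]; total = 14

14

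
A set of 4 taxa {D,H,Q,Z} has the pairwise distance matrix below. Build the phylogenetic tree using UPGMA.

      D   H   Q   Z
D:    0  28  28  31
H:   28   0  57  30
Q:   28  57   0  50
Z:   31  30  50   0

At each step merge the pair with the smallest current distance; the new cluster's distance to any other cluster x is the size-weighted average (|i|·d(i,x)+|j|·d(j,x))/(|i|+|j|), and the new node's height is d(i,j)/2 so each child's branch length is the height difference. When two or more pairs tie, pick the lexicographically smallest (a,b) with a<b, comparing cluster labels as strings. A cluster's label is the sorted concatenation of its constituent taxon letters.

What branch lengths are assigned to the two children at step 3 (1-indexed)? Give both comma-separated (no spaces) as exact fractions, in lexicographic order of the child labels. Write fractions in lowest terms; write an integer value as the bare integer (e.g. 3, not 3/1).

step 1: merge (D,H) at d=28; branch lengths D→14, H→14; new cluster DH
  updated: d(DH,Q)=85/2, d(DH,Z)=61/2
step 2: merge (DH,Z) at d=61/2; branch lengths DH→5/4, Z→61/4; new cluster DHZ
  updated: d(DHZ,Q)=45
step 3: merge (DHZ,Q) at d=45; branch lengths DHZ→29/4, Q→45/2; new cluster DHQZ
final tree: (((D:14,H:14):5/4,Z:61/4):29/4,Q:45/2)
total length: 297/4

29/4,45/2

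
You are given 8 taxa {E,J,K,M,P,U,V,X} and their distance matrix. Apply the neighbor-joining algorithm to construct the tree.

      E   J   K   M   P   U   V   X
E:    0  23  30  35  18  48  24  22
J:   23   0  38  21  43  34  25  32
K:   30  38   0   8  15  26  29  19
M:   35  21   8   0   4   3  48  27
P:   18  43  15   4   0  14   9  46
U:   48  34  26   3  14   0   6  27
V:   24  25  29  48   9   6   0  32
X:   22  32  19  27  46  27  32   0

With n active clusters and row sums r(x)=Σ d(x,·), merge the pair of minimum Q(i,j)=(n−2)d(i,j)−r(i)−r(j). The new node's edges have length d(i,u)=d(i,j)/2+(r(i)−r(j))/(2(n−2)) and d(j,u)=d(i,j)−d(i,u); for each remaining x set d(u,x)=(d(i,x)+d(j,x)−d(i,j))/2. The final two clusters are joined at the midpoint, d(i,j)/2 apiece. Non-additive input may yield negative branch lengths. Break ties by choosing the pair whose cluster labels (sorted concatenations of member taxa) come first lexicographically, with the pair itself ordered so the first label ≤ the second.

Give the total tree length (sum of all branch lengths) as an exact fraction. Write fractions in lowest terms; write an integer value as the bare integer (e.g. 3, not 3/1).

4943/64

iteration 1: select U,V (d=6, Q=-295); attach at lengths (7/4, 17/4); label the merged cluster UV
  updated: d(E,UV)=33, d(J,UV)=53/2, d(K,UV)=49/2, d(M,UV)=45/2, d(P,UV)=17/2, d(UV,X)=53/2
iteration 2: select P,UV (d=17/2, Q=-467/2); attach at lengths (71/20, 99/20); label the merged cluster PUV
  updated: d(E,PUV)=85/4, d(J,PUV)=61/2, d(K,PUV)=31/2, d(M,PUV)=9, d(PUV,X)=32
iteration 3: select E,J (d=23, Q=-735/4); attach at lengths (315/32, 421/32); label the merged cluster EJ
  updated: d(EJ,K)=45/2, d(EJ,M)=33/2, d(EJ,PUV)=115/8, d(EJ,X)=31/2
iteration 4: select EJ,X (d=31/2, Q=-927/8); attach at lengths (175/48, 569/48); label the merged cluster EJX
  updated: d(EJX,K)=13, d(EJX,M)=14, d(EJX,PUV)=247/16
iteration 5: select EJX,K (d=13, Q=-847/16); attach at lengths (511/64, 321/64); label the merged cluster EJKX
  updated: d(EJKX,M)=9/2, d(EJKX,PUV)=287/32
iteration 6: select EJKX,M (d=9/2, Q=-719/32); attach at lengths (143/64, 145/64); label the merged cluster EJKMX
  updated: d(EJKMX,PUV)=431/64
iteration 7: select EJKMX,PUV (d=431/64); attach at lengths (431/128, 431/128); label the merged cluster EJKMPUVX
final tree: (((((E:315/32,J:421/32):175/48,X:569/48):511/64,K:321/64):143/64,M:145/64):431/128,(P:71/20,(U:7/4,V:17/4):99/20):431/128)
total length: 4943/64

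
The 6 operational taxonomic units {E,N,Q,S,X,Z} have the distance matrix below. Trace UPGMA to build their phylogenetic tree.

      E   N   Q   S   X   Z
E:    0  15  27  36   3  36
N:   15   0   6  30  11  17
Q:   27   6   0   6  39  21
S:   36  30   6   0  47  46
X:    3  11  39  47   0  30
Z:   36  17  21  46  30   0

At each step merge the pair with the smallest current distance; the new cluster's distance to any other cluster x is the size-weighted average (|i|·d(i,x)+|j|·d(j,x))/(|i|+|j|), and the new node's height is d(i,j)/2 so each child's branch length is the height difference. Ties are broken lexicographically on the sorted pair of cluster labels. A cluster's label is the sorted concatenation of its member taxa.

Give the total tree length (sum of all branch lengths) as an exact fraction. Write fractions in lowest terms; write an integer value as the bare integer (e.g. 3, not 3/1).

step 1: merge (E,X) at d=3; branch lengths E→3/2, X→3/2; new cluster EX
  updated: d(EX,N)=13, d(EX,Q)=33, d(EX,S)=83/2, d(EX,Z)=33
step 2: merge (N,Q) at d=6; branch lengths N→3, Q→3; new cluster NQ
  updated: d(EX,NQ)=23, d(NQ,S)=18, d(NQ,Z)=19
step 3: merge (NQ,S) at d=18; branch lengths NQ→6, S→9; new cluster NQS
  updated: d(EX,NQS)=175/6, d(NQS,Z)=28
step 4: merge (NQS,Z) at d=28; branch lengths NQS→5, Z→14; new cluster NQSZ
  updated: d(EX,NQSZ)=241/8
step 5: merge (EX,NQSZ) at d=241/8; branch lengths EX→217/16, NQSZ→17/16; new cluster ENQSXZ
final tree: ((E:3/2,X:3/2):217/16,(((N:3,Q:3):6,S:9):5,Z:14):17/16)
total length: 461/8

461/8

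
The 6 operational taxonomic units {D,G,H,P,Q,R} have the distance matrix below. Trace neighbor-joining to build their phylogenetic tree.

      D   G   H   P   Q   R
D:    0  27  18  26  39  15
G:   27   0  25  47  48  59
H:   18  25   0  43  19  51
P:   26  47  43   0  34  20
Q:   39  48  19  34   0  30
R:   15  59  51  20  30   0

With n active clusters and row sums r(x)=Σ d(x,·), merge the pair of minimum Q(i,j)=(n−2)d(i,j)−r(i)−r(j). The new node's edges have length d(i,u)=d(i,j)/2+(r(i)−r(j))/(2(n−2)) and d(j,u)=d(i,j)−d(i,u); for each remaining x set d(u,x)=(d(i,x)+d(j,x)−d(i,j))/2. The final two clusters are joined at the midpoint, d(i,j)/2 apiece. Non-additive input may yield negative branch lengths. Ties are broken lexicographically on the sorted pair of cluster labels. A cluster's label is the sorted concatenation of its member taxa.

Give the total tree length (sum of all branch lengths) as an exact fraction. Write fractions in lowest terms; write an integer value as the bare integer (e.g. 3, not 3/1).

step 1: merge (P,R) at d=20, Q=-265; branch lengths P→75/8, R→85/8; new cluster PR
  updated: d(D,PR)=21/2, d(G,PR)=43, d(H,PR)=37, d(PR,Q)=22
step 2: merge (D,PR) at d=21/2, Q=-351/2; branch lengths D→9/4, PR→33/4; new cluster DPR
  updated: d(DPR,G)=119/4, d(DPR,H)=89/4, d(DPR,Q)=101/4
step 3: merge (DPR,G) at d=119/4, Q=-241/2; branch lengths DPR→17/2, G→85/4; new cluster DGPR
  updated: d(DGPR,H)=35/4, d(DGPR,Q)=87/4
step 4: merge (DGPR,H) at d=35/4, Q=-99/2; branch lengths DGPR→23/4, H→3; new cluster DGHPR
  updated: d(DGHPR,Q)=16
step 5: merge (DGHPR,Q) at d=16; branch lengths DGHPR→8, Q→8; new cluster DGHPQR
final tree: ((((D:9/4,(P:75/8,R:85/8):33/4):17/2,G:85/4):23/4,H:3):8,Q:8)
total length: 85

85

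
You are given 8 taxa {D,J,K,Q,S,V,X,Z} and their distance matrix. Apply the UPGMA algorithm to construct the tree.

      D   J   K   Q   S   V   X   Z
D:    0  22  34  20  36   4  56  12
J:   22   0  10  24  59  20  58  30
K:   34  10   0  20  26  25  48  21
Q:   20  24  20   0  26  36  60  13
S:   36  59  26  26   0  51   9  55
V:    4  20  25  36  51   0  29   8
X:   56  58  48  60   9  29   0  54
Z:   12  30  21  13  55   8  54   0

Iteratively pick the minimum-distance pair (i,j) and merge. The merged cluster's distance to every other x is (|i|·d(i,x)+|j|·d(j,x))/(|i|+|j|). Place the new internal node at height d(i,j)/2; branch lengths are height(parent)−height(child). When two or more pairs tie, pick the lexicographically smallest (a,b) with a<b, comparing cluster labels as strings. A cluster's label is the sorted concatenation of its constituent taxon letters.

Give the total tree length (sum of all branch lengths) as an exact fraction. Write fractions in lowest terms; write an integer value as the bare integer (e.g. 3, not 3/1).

iteration 1: select D,V (d=4); attach at lengths (2, 2); label the merged cluster DV
  updated: d(DV,J)=21, d(DV,K)=59/2, d(DV,Q)=28, d(DV,S)=87/2, d(DV,X)=85/2, d(DV,Z)=10
iteration 2: select S,X (d=9); attach at lengths (9/2, 9/2); label the merged cluster SX
  updated: d(DV,SX)=43, d(J,SX)=117/2, d(K,SX)=37, d(Q,SX)=43, d(SX,Z)=109/2
iteration 3: select DV,Z (d=10); attach at lengths (3, 5); label the merged cluster DVZ
  updated: d(DVZ,J)=24, d(DVZ,K)=80/3, d(DVZ,Q)=23, d(DVZ,SX)=281/6
iteration 4: select J,K (d=10); attach at lengths (5, 5); label the merged cluster JK
  updated: d(DVZ,JK)=76/3, d(JK,Q)=22, d(JK,SX)=191/4
iteration 5: select JK,Q (d=22); attach at lengths (6, 11); label the merged cluster JKQ
  updated: d(DVZ,JKQ)=221/9, d(JKQ,SX)=277/6
iteration 6: select DVZ,JKQ (d=221/9); attach at lengths (131/18, 23/18); label the merged cluster DJKQVZ
  updated: d(DJKQVZ,SX)=93/2
iteration 7: select DJKQVZ,SX (d=93/2); attach at lengths (395/36, 75/4); label the merged cluster DJKQSVXZ
final tree: ((((D:2,V:2):3,Z:5):131/18,((J:5,K:5):6,Q:11):23/18):395/36,(S:9/2,X:9/2):75/4)
total length: 1553/18

1553/18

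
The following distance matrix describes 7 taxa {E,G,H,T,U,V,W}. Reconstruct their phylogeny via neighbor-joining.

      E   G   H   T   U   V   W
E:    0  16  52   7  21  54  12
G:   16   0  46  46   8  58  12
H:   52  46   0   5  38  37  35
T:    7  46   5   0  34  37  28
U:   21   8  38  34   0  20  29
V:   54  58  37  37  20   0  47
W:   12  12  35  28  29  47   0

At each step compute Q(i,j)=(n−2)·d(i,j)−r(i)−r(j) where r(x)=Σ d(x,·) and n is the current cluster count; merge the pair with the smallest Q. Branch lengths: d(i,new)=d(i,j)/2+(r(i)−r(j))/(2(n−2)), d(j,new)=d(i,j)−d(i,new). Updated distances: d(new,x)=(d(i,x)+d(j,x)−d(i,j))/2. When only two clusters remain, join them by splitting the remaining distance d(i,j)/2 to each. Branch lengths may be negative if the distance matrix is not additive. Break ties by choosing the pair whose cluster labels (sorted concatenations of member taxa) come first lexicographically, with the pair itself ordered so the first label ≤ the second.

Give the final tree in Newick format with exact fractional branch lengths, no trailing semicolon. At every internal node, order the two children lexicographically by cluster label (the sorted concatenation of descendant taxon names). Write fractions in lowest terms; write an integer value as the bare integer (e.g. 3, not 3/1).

(((E:83/16,((H:81/10,T:-31/10):31/2,(U:-11/4,V:91/4):17/2):161/16):45/16,G:131/16):61/32,W:61/32)

1. join H+T (d=5, Q=-345) ⇒ HT; edges |H|=81/10, |T|=-31/10
  updated: d(E,HT)=27, d(G,HT)=87/2, d(HT,U)=67/2, d(HT,V)=69/2, d(HT,W)=29
2. join U+V (d=20, Q=-245) ⇒ UV; edges |U|=-11/4, |V|=91/4
  updated: d(E,UV)=55/2, d(G,UV)=23, d(HT,UV)=24, d(UV,W)=28
3. join HT+UV (d=24, Q=-154) ⇒ HTUV; edges |HT|=31/2, |UV|=17/2
  updated: d(E,HTUV)=61/4, d(G,HTUV)=85/4, d(HTUV,W)=33/2
4. join E+HTUV (d=61/4, Q=-263/4) ⇒ EHTUV; edges |E|=83/16, |HTUV|=161/16
  updated: d(EHTUV,G)=11, d(EHTUV,W)=53/8
5. join EHTUV+G (d=11, Q=-237/8) ⇒ EGHTUV; edges |EHTUV|=45/16, |G|=131/16
  updated: d(EGHTUV,W)=61/16
6. join EGHTUV+W (d=61/16) ⇒ EGHTUVW; edges |EGHTUV|=61/32, |W|=61/32
final tree: (((E:83/16,((H:81/10,T:-31/10):31/2,(U:-11/4,V:91/4):17/2):161/16):45/16,G:131/16):61/32,W:61/32)
total length: 1265/16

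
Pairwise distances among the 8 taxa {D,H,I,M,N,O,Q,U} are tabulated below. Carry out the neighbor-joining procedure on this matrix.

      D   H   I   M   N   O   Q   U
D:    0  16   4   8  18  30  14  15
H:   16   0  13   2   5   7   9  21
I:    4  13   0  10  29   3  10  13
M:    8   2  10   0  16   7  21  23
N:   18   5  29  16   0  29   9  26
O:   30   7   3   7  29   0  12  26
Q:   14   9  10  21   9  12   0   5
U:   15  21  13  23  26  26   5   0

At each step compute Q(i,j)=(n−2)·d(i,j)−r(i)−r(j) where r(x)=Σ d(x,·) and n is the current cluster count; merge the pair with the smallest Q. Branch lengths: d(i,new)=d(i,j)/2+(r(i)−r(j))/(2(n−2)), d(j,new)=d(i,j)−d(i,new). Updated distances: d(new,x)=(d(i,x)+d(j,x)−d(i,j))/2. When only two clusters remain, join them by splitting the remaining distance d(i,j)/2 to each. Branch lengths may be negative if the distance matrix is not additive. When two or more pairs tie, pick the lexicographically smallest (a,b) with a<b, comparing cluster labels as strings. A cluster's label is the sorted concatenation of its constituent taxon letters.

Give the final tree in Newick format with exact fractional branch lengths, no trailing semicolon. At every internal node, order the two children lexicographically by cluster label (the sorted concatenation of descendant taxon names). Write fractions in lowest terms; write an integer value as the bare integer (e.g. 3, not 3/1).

(((D:187/32,((I:-19/20,O:79/20):29/6,(Q:-19/12,U:79/12):77/12):73/32):69/32,(H:-35/16,N:115/16):157/32):51/64,M:51/64)

1. join Q+U (d=5, Q=-179) ⇒ QU; edges |Q|=-19/12, |U|=79/12
  updated: d(D,QU)=12, d(H,QU)=25/2, d(I,QU)=9, d(M,QU)=39/2, d(N,QU)=15, d(O,QU)=33/2
2. join I+O (d=3, Q=-291/2) ⇒ IO; edges |I|=-19/20, |O|=79/20
  updated: d(D,IO)=31/2, d(H,IO)=17/2, d(IO,M)=7, d(IO,N)=55/2, d(IO,QU)=45/4
3. join H+N (d=5, Q=-211/2) ⇒ HN; edges |H|=-35/16, |N|=115/16
  updated: d(D,HN)=29/2, d(HN,IO)=31/2, d(HN,M)=13/2, d(HN,QU)=45/4
4. join IO+QU (d=45/4, Q=-139/2) ⇒ IOQU; edges |IO|=29/6, |QU|=77/12
  updated: d(D,IOQU)=65/8, d(HN,IOQU)=31/4, d(IOQU,M)=61/8
5. join D+IOQU (d=65/8, Q=-303/8) ⇒ DIOQU; edges |D|=187/32, |IOQU|=73/32
  updated: d(DIOQU,HN)=113/16, d(DIOQU,M)=15/4
6. join DIOQU+HN (d=113/16, Q=-277/16) ⇒ DHINOQU; edges |DIOQU|=69/32, |HN|=157/32
  updated: d(DHINOQU,M)=51/32
7. join DHINOQU+M (d=51/32) ⇒ DHIMNOQU; edges |DHINOQU|=51/64, |M|=51/64
final tree: (((D:187/32,((I:-19/20,O:79/20):29/6,(Q:-19/12,U:79/12):77/12):73/32):69/32,(H:-35/16,N:115/16):157/32):51/64,M:51/64)
total length: 1313/32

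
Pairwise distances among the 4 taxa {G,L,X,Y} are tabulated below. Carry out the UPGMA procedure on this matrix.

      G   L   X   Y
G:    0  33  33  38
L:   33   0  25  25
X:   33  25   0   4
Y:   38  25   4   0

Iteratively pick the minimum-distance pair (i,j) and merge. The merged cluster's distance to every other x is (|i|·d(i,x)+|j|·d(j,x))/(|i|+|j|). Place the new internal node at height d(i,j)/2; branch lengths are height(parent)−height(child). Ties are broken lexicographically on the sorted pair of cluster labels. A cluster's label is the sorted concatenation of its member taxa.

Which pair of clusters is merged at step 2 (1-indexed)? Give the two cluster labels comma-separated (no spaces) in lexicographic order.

L,XY

iteration 1: select X,Y (d=4); attach at lengths (2, 2); label the merged cluster XY
  updated: d(G,XY)=71/2, d(L,XY)=25
iteration 2: select L,XY (d=25); attach at lengths (25/2, 21/2); label the merged cluster LXY
  updated: d(G,LXY)=104/3
iteration 3: select G,LXY (d=104/3); attach at lengths (52/3, 29/6); label the merged cluster GLXY
final tree: (G:52/3,(L:25/2,(X:2,Y:2):21/2):29/6)
total length: 295/6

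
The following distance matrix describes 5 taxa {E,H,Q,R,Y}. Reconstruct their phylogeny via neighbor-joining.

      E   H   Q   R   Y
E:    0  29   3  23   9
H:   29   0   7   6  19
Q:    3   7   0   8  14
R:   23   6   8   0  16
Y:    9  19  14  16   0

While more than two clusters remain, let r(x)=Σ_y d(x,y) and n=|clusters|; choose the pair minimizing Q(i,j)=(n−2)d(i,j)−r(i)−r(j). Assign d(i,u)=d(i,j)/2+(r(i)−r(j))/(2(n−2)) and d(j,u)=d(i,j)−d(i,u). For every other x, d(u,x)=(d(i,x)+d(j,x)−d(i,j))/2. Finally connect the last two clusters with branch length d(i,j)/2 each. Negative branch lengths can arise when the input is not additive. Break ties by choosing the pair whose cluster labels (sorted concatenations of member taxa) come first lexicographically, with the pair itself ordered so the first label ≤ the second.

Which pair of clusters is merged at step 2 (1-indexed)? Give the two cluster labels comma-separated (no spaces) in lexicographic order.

iteration 1: select H,R (d=6, Q=-96); attach at lengths (13/3, 5/3); label the merged cluster HR
  updated: d(E,HR)=23, d(HR,Q)=9/2, d(HR,Y)=29/2
iteration 2: select E,Y (d=9, Q=-109/2); attach at lengths (31/8, 41/8); label the merged cluster EY
  updated: d(EY,HR)=57/4, d(EY,Q)=4
iteration 3: select EY,HR (d=57/4, Q=-91/4); attach at lengths (55/8, 59/8); label the merged cluster EHRY
  updated: d(EHRY,Q)=-23/8
iteration 4: select EHRY,Q (d=-23/8); attach at lengths (-23/16, -23/16); label the merged cluster EHQRY
final tree: (((E:31/8,Y:41/8):55/8,(H:13/3,R:5/3):59/8):-23/16,Q:-23/16)
total length: 211/8

E,Y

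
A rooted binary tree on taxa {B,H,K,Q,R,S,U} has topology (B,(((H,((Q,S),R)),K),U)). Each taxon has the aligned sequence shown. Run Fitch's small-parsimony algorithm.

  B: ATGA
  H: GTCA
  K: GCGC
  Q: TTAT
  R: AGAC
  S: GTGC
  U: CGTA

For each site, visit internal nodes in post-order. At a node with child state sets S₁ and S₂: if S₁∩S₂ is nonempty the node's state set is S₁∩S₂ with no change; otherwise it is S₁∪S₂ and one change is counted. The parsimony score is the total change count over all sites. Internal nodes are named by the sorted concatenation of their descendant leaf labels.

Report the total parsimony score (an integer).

site 0, node QS: Q={T} ∪ S={G} → {G,T} (+1)
site 0, node QRS: QS={G,T} ∪ R={A} → {A,G,T} (+1)
site 0, node HQRS: H={G} ∩ QRS={A,G,T} → {G} (+0)
site 0, node HKQRS: HQRS={G} ∩ K={G} → {G} (+0)
site 0, node HKQRSU: HKQRS={G} ∪ U={C} → {C,G} (+1)
site 0, node BHKQRSU: B={A} ∪ HKQRSU={C,G} → {A,C,G} (+1)
site 1, node QS: Q={T} ∩ S={T} → {T} (+0)
site 1, node QRS: QS={T} ∪ R={G} → {G,T} (+1)
site 1, node HQRS: H={T} ∩ QRS={G,T} → {T} (+0)
site 1, node HKQRS: HQRS={T} ∪ K={C} → {C,T} (+1)
site 1, node HKQRSU: HKQRS={C,T} ∪ U={G} → {C,G,T} (+1)
site 1, node BHKQRSU: B={T} ∩ HKQRSU={C,G,T} → {T} (+0)
site 2, node QS: Q={A} ∪ S={G} → {A,G} (+1)
site 2, node QRS: QS={A,G} ∩ R={A} → {A} (+0)
site 2, node HQRS: H={C} ∪ QRS={A} → {A,C} (+1)
site 2, node HKQRS: HQRS={A,C} ∪ K={G} → {A,C,G} (+1)
site 2, node HKQRSU: HKQRS={A,C,G} ∪ U={T} → {A,C,G,T} (+1)
site 2, node BHKQRSU: B={G} ∩ HKQRSU={A,C,G,T} → {G} (+0)
site 3, node QS: Q={T} ∪ S={C} → {C,T} (+1)
site 3, node QRS: QS={C,T} ∩ R={C} → {C} (+0)
site 3, node HQRS: H={A} ∪ QRS={C} → {A,C} (+1)
site 3, node HKQRS: HQRS={A,C} ∩ K={C} → {C} (+0)
site 3, node HKQRSU: HKQRS={C} ∪ U={A} → {A,C} (+1)
site 3, node BHKQRSU: B={A} ∩ HKQRSU={A,C} → {A} (+0)
per-site changes: [4, 3, 4, 3]; total = 14

14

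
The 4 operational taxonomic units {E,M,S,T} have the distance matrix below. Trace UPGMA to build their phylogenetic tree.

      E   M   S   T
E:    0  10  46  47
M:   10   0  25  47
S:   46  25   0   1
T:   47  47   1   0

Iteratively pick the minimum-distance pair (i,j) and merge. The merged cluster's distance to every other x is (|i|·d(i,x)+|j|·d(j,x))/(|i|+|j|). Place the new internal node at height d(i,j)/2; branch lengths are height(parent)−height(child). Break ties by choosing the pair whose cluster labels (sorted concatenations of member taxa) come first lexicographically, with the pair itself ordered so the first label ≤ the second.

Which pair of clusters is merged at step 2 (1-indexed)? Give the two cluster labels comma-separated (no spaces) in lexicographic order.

iteration 1: select S,T (d=1); attach at lengths (1/2, 1/2); label the merged cluster ST
  updated: d(E,ST)=93/2, d(M,ST)=36
iteration 2: select E,M (d=10); attach at lengths (5, 5); label the merged cluster EM
  updated: d(EM,ST)=165/4
iteration 3: select EM,ST (d=165/4); attach at lengths (125/8, 161/8); label the merged cluster EMST
final tree: ((E:5,M:5):125/8,(S:1/2,T:1/2):161/8)
total length: 187/4

E,M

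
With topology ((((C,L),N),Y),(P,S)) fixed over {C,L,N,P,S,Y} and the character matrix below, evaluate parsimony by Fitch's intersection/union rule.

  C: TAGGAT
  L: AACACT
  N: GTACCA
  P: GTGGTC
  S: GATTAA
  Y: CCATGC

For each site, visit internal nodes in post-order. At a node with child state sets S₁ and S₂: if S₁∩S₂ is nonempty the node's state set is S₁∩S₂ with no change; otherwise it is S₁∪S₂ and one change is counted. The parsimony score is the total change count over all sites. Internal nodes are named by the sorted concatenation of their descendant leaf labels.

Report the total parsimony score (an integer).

21

[col 0] CL: children C:{T}, L:{A} ∪→ {A,T}; cost 1
[col 0] CLN: children CL:{A,T}, N:{G} ∪→ {A,G,T}; cost 1
[col 0] CLNY: children CLN:{A,G,T}, Y:{C} ∪→ {A,C,G,T}; cost 1
[col 0] PS: children P:{G}, S:{G} ∩→ {G}; cost 0
[col 0] CLNPSY: children CLNY:{A,C,G,T}, PS:{G} ∩→ {G}; cost 0
[col 1] CL: children C:{A}, L:{A} ∩→ {A}; cost 0
[col 1] CLN: children CL:{A}, N:{T} ∪→ {A,T}; cost 1
[col 1] CLNY: children CLN:{A,T}, Y:{C} ∪→ {A,C,T}; cost 1
[col 1] PS: children P:{T}, S:{A} ∪→ {A,T}; cost 1
[col 1] CLNPSY: children CLNY:{A,C,T}, PS:{A,T} ∩→ {A,T}; cost 0
[col 2] CL: children C:{G}, L:{C} ∪→ {C,G}; cost 1
[col 2] CLN: children CL:{C,G}, N:{A} ∪→ {A,C,G}; cost 1
[col 2] CLNY: children CLN:{A,C,G}, Y:{A} ∩→ {A}; cost 0
[col 2] PS: children P:{G}, S:{T} ∪→ {G,T}; cost 1
[col 2] CLNPSY: children CLNY:{A}, PS:{G,T} ∪→ {A,G,T}; cost 1
[col 3] CL: children C:{G}, L:{A} ∪→ {A,G}; cost 1
[col 3] CLN: children CL:{A,G}, N:{C} ∪→ {A,C,G}; cost 1
[col 3] CLNY: children CLN:{A,C,G}, Y:{T} ∪→ {A,C,G,T}; cost 1
[col 3] PS: children P:{G}, S:{T} ∪→ {G,T}; cost 1
[col 3] CLNPSY: children CLNY:{A,C,G,T}, PS:{G,T} ∩→ {G,T}; cost 0
[col 4] CL: children C:{A}, L:{C} ∪→ {A,C}; cost 1
[col 4] CLN: children CL:{A,C}, N:{C} ∩→ {C}; cost 0
[col 4] CLNY: children CLN:{C}, Y:{G} ∪→ {C,G}; cost 1
[col 4] PS: children P:{T}, S:{A} ∪→ {A,T}; cost 1
[col 4] CLNPSY: children CLNY:{C,G}, PS:{A,T} ∪→ {A,C,G,T}; cost 1
[col 5] CL: children C:{T}, L:{T} ∩→ {T}; cost 0
[col 5] CLN: children CL:{T}, N:{A} ∪→ {A,T}; cost 1
[col 5] CLNY: children CLN:{A,T}, Y:{C} ∪→ {A,C,T}; cost 1
[col 5] PS: children P:{C}, S:{A} ∪→ {A,C}; cost 1
[col 5] CLNPSY: children CLNY:{A,C,T}, PS:{A,C} ∩→ {A,C}; cost 0
per-site changes: [3, 3, 4, 4, 4, 3]; total = 21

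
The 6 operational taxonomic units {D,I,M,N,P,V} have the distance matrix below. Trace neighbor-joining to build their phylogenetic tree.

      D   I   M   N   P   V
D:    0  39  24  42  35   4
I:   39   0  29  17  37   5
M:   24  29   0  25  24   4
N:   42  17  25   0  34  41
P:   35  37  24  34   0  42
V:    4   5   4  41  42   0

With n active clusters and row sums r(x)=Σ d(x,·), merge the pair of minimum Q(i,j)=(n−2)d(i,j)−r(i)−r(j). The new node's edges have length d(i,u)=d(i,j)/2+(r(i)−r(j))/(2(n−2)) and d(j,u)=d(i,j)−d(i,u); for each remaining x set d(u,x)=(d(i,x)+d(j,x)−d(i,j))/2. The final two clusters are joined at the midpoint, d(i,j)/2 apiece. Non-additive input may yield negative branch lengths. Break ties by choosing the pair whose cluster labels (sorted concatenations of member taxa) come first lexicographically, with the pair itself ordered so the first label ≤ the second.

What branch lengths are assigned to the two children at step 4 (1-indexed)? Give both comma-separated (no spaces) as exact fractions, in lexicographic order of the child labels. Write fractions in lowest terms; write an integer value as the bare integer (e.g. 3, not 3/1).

89/16,133/16

step 1: merge (D,V) at d=4, Q=-224; branch lengths D→8, V→-4; new cluster DV
  updated: d(DV,I)=20, d(DV,M)=12, d(DV,N)=79/2, d(DV,P)=73/2
step 2: merge (I,N) at d=17, Q=-335/2; branch lengths I→77/12, N→127/12; new cluster IN
  updated: d(DV,IN)=85/4, d(IN,M)=37/2, d(IN,P)=27
step 3: merge (DV,M) at d=12, Q=-401/4; branch lengths DV→157/16, M→35/16; new cluster DMV
  updated: d(DMV,IN)=111/8, d(DMV,P)=97/4
step 4: merge (DMV,IN) at d=111/8, Q=-521/8; branch lengths DMV→89/16, IN→133/16; new cluster DIMNV
  updated: d(DIMNV,P)=299/16
step 5: merge (DIMNV,P) at d=299/16; branch lengths DIMNV→299/32, P→299/32; new cluster DIMNPV
final tree: ((((D:8,V:-4):157/16,M:35/16):89/16,(I:77/12,N:127/12):133/16):299/32,P:299/32)
total length: 1049/16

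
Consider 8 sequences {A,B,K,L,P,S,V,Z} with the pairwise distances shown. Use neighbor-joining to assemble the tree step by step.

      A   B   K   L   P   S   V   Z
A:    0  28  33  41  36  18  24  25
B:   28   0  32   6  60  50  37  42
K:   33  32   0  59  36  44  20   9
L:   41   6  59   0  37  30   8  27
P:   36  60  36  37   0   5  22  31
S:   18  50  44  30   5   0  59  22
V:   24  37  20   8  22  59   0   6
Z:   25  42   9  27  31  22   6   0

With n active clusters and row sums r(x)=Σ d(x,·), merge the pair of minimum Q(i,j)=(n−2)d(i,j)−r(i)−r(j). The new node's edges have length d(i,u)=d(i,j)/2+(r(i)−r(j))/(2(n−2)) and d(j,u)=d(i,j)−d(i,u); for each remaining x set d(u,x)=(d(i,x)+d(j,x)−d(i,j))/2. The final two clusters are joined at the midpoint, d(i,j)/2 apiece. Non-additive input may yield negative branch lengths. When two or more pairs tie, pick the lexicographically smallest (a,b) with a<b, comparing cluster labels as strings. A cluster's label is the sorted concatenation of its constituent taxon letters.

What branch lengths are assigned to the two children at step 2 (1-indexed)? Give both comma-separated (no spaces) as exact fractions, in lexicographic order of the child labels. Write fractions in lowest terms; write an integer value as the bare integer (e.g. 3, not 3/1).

step 1: merge (B,L) at d=6, Q=-427; branch lengths B→83/12, L→-11/12; new cluster BL
  updated: d(A,BL)=63/2, d(BL,K)=85/2, d(BL,P)=91/2, d(BL,S)=37, d(BL,V)=39/2, d(BL,Z)=63/2
step 2: merge (P,S) at d=5, Q=-671/2; branch lengths P→31/20, S→69/20; new cluster PS
  updated: d(A,PS)=49/2, d(BL,PS)=155/4, d(K,PS)=75/2, d(PS,V)=38, d(PS,Z)=24
step 3: merge (A,PS) at d=49/2, Q=-811/4; branch lengths A→293/32, PS→491/32; new cluster APS
  updated: d(APS,BL)=183/8, d(APS,K)=23, d(APS,V)=75/4, d(APS,Z)=49/4
step 4: merge (K,Z) at d=9, Q=-505/4; branch lengths K→251/24, Z→-35/24; new cluster KZ
  updated: d(APS,KZ)=105/8, d(BL,KZ)=65/2, d(KZ,V)=17/2
step 5: merge (APS,BL) at d=183/8, Q=-671/8; branch lengths APS→205/32, BL→527/32; new cluster ABLPS
  updated: d(ABLPS,KZ)=91/8, d(ABLPS,V)=123/16
step 6: merge (ABLPS,KZ) at d=91/8, Q=-441/16; branch lengths ABLPS→169/32, KZ→195/32; new cluster ABKLPSZ
  updated: d(ABKLPSZ,V)=77/32
step 7: merge (ABKLPSZ,V) at d=77/32; branch lengths ABKLPSZ→77/64, V→77/64; new cluster ABKLPSVZ
final tree: ((((A:293/32,(P:31/20,S:69/20):491/32):205/32,(B:83/12,L:-11/12):527/32):169/32,(K:251/24,Z:-35/24):195/32):77/64,V:77/64)
total length: 2597/32

31/20,69/20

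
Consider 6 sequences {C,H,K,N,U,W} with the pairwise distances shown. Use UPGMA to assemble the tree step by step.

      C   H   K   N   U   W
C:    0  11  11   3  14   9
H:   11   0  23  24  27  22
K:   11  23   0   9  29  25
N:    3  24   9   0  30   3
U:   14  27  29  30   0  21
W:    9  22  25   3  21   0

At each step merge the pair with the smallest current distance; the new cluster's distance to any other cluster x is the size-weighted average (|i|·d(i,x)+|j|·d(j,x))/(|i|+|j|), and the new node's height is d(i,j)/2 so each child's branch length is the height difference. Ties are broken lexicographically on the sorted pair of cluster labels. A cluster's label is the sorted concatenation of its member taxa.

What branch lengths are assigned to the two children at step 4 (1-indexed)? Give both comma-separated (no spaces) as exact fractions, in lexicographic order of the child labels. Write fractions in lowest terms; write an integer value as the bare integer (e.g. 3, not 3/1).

step 1: merge (C,N) at d=3; branch lengths C→3/2, N→3/2; new cluster CN
  updated: d(CN,H)=35/2, d(CN,K)=10, d(CN,U)=22, d(CN,W)=6
step 2: merge (CN,W) at d=6; branch lengths CN→3/2, W→3; new cluster CNW
  updated: d(CNW,H)=19, d(CNW,K)=15, d(CNW,U)=65/3
step 3: merge (CNW,K) at d=15; branch lengths CNW→9/2, K→15/2; new cluster CKNW
  updated: d(CKNW,H)=20, d(CKNW,U)=47/2
step 4: merge (CKNW,H) at d=20; branch lengths CKNW→5/2, H→10; new cluster CHKNW
  updated: d(CHKNW,U)=121/5
step 5: merge (CHKNW,U) at d=121/5; branch lengths CHKNW→21/10, U→121/10; new cluster CHKNUW
final tree: (((((C:3/2,N:3/2):3/2,W:3):9/2,K:15/2):5/2,H:10):21/10,U:121/10)
total length: 231/5

5/2,10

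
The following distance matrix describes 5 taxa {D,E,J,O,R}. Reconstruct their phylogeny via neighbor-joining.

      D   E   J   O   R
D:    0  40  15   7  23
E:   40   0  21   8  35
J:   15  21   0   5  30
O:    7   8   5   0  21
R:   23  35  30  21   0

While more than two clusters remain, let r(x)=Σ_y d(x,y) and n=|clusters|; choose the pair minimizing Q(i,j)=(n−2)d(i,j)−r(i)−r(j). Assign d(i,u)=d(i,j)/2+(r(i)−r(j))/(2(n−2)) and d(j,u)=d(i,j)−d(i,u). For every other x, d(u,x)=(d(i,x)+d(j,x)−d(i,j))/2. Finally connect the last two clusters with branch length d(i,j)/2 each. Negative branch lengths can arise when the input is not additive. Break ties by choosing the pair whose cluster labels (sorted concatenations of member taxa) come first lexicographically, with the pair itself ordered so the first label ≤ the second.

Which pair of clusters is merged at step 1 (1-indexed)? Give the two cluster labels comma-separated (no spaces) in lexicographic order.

step 1: merge (D,R) at d=23, Q=-125; branch lengths D→15/2, R→31/2; new cluster DR
  updated: d(DR,E)=26, d(DR,J)=11, d(DR,O)=5/2
step 2: merge (DR,J) at d=11, Q=-109/2; branch lengths DR→49/8, J→39/8; new cluster DJR
  updated: d(DJR,E)=18, d(DJR,O)=-7/4
step 3: merge (DJR,E) at d=18, Q=-97/4; branch lengths DJR→33/8, E→111/8; new cluster DEJR
  updated: d(DEJR,O)=-47/8
step 4: merge (DEJR,O) at d=-47/8; branch lengths DEJR→-47/16, O→-47/16; new cluster DEJOR
final tree: ((((D:15/2,R:31/2):49/8,J:39/8):33/8,E:111/8):-47/16,O:-47/16)
total length: 369/8

D,R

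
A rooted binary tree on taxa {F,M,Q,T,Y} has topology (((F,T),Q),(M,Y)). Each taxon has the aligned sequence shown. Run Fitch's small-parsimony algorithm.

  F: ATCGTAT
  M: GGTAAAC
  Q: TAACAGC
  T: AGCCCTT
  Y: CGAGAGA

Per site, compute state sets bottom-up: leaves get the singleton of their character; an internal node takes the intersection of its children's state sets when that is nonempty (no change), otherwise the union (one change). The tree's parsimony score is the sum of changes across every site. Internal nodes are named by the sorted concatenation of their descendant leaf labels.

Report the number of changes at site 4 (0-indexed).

2

FT@0: {A} ∩ {A} = {A} (intersection, +0)
FQT@0: {A} ∪ {T} = {A,T} (union, +1)
MY@0: {G} ∪ {C} = {C,G} (union, +1)
FMQTY@0: {A,T} ∪ {C,G} = {A,C,G,T} (union, +1)
FT@1: {T} ∪ {G} = {G,T} (union, +1)
FQT@1: {G,T} ∪ {A} = {A,G,T} (union, +1)
MY@1: {G} ∩ {G} = {G} (intersection, +0)
FMQTY@1: {A,G,T} ∩ {G} = {G} (intersection, +0)
FT@2: {C} ∩ {C} = {C} (intersection, +0)
FQT@2: {C} ∪ {A} = {A,C} (union, +1)
MY@2: {T} ∪ {A} = {A,T} (union, +1)
FMQTY@2: {A,C} ∩ {A,T} = {A} (intersection, +0)
FT@3: {G} ∪ {C} = {C,G} (union, +1)
FQT@3: {C,G} ∩ {C} = {C} (intersection, +0)
MY@3: {A} ∪ {G} = {A,G} (union, +1)
FMQTY@3: {C} ∪ {A,G} = {A,C,G} (union, +1)
FT@4: {T} ∪ {C} = {C,T} (union, +1)
FQT@4: {C,T} ∪ {A} = {A,C,T} (union, +1)
MY@4: {A} ∩ {A} = {A} (intersection, +0)
FMQTY@4: {A,C,T} ∩ {A} = {A} (intersection, +0)
FT@5: {A} ∪ {T} = {A,T} (union, +1)
FQT@5: {A,T} ∪ {G} = {A,G,T} (union, +1)
MY@5: {A} ∪ {G} = {A,G} (union, +1)
FMQTY@5: {A,G,T} ∩ {A,G} = {A,G} (intersection, +0)
FT@6: {T} ∩ {T} = {T} (intersection, +0)
FQT@6: {T} ∪ {C} = {C,T} (union, +1)
MY@6: {C} ∪ {A} = {A,C} (union, +1)
FMQTY@6: {C,T} ∩ {A,C} = {C} (intersection, +0)
per-site changes: [3, 2, 2, 3, 2, 3, 2]; total = 17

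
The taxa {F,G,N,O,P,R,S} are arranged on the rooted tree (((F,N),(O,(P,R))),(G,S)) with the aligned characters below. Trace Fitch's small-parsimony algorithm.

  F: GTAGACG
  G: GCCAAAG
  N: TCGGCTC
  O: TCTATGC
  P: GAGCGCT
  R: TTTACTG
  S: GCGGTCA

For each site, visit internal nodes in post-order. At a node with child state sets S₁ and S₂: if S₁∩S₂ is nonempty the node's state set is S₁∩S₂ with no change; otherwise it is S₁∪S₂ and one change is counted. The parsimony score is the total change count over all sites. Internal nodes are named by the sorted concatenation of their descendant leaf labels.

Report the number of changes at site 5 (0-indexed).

4

[col 0] FN: children F:{G}, N:{T} ∪→ {G,T}; cost 1
[col 0] PR: children P:{G}, R:{T} ∪→ {G,T}; cost 1
[col 0] OPR: children O:{T}, PR:{G,T} ∩→ {T}; cost 0
[col 0] FNOPR: children FN:{G,T}, OPR:{T} ∩→ {T}; cost 0
[col 0] GS: children G:{G}, S:{G} ∩→ {G}; cost 0
[col 0] FGNOPRS: children FNOPR:{T}, GS:{G} ∪→ {G,T}; cost 1
[col 1] FN: children F:{T}, N:{C} ∪→ {C,T}; cost 1
[col 1] PR: children P:{A}, R:{T} ∪→ {A,T}; cost 1
[col 1] OPR: children O:{C}, PR:{A,T} ∪→ {A,C,T}; cost 1
[col 1] FNOPR: children FN:{C,T}, OPR:{A,C,T} ∩→ {C,T}; cost 0
[col 1] GS: children G:{C}, S:{C} ∩→ {C}; cost 0
[col 1] FGNOPRS: children FNOPR:{C,T}, GS:{C} ∩→ {C}; cost 0
[col 2] FN: children F:{A}, N:{G} ∪→ {A,G}; cost 1
[col 2] PR: children P:{G}, R:{T} ∪→ {G,T}; cost 1
[col 2] OPR: children O:{T}, PR:{G,T} ∩→ {T}; cost 0
[col 2] FNOPR: children FN:{A,G}, OPR:{T} ∪→ {A,G,T}; cost 1
[col 2] GS: children G:{C}, S:{G} ∪→ {C,G}; cost 1
[col 2] FGNOPRS: children FNOPR:{A,G,T}, GS:{C,G} ∩→ {G}; cost 0
[col 3] FN: children F:{G}, N:{G} ∩→ {G}; cost 0
[col 3] PR: children P:{C}, R:{A} ∪→ {A,C}; cost 1
[col 3] OPR: children O:{A}, PR:{A,C} ∩→ {A}; cost 0
[col 3] FNOPR: children FN:{G}, OPR:{A} ∪→ {A,G}; cost 1
[col 3] GS: children G:{A}, S:{G} ∪→ {A,G}; cost 1
[col 3] FGNOPRS: children FNOPR:{A,G}, GS:{A,G} ∩→ {A,G}; cost 0
[col 4] FN: children F:{A}, N:{C} ∪→ {A,C}; cost 1
[col 4] PR: children P:{G}, R:{C} ∪→ {C,G}; cost 1
[col 4] OPR: children O:{T}, PR:{C,G} ∪→ {C,G,T}; cost 1
[col 4] FNOPR: children FN:{A,C}, OPR:{C,G,T} ∩→ {C}; cost 0
[col 4] GS: children G:{A}, S:{T} ∪→ {A,T}; cost 1
[col 4] FGNOPRS: children FNOPR:{C}, GS:{A,T} ∪→ {A,C,T}; cost 1
[col 5] FN: children F:{C}, N:{T} ∪→ {C,T}; cost 1
[col 5] PR: children P:{C}, R:{T} ∪→ {C,T}; cost 1
[col 5] OPR: children O:{G}, PR:{C,T} ∪→ {C,G,T}; cost 1
[col 5] FNOPR: children FN:{C,T}, OPR:{C,G,T} ∩→ {C,T}; cost 0
[col 5] GS: children G:{A}, S:{C} ∪→ {A,C}; cost 1
[col 5] FGNOPRS: children FNOPR:{C,T}, GS:{A,C} ∩→ {C}; cost 0
[col 6] FN: children F:{G}, N:{C} ∪→ {C,G}; cost 1
[col 6] PR: children P:{T}, R:{G} ∪→ {G,T}; cost 1
[col 6] OPR: children O:{C}, PR:{G,T} ∪→ {C,G,T}; cost 1
[col 6] FNOPR: children FN:{C,G}, OPR:{C,G,T} ∩→ {C,G}; cost 0
[col 6] GS: children G:{G}, S:{A} ∪→ {A,G}; cost 1
[col 6] FGNOPRS: children FNOPR:{C,G}, GS:{A,G} ∩→ {G}; cost 0
per-site changes: [3, 3, 4, 3, 5, 4, 4]; total = 26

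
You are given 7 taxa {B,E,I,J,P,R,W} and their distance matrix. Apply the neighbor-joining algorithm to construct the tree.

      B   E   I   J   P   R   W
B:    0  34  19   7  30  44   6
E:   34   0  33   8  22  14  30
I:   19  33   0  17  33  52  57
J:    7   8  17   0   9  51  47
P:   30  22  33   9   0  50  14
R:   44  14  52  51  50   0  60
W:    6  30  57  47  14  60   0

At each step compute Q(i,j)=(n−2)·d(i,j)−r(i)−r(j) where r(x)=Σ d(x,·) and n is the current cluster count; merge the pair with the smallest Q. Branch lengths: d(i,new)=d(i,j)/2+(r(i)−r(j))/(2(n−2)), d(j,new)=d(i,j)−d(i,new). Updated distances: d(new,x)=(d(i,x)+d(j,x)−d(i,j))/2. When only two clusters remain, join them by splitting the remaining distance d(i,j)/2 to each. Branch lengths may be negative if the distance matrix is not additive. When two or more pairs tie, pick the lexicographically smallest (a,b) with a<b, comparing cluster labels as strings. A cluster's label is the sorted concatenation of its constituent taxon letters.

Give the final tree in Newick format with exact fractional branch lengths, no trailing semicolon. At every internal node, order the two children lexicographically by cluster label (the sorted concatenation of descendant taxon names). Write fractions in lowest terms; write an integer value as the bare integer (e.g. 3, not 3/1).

1. join E+R (d=14, Q=-342) ⇒ ER; edges |E|=-6, |R|=20
  updated: d(B,ER)=32, d(ER,I)=71/2, d(ER,J)=45/2, d(ER,P)=29, d(ER,W)=38
2. join B+W (d=6, Q=-232) ⇒ BW; edges |B|=-11/2, |W|=23/2
  updated: d(BW,ER)=32, d(BW,I)=35, d(BW,J)=24, d(BW,P)=19
3. join BW+P (d=19, Q=-143) ⇒ BPW; edges |BW|=77/6, |P|=37/6
  updated: d(BPW,ER)=21, d(BPW,I)=49/2, d(BPW,J)=7
4. join BPW+ER (d=21, Q=-179/2) ⇒ BEPRW; edges |BPW|=31/8, |ER|=137/8
  updated: d(BEPRW,I)=39/2, d(BEPRW,J)=17/4
5. join BEPRW+I (d=39/2, Q=-163/4) ⇒ BEIPRW; edges |BEPRW|=27/8, |I|=129/8
  updated: d(BEIPRW,J)=7/8
6. join BEIPRW+J (d=7/8) ⇒ BEIJPRW; edges |BEIPRW|=7/16, |J|=7/16
final tree: (((((B:-11/2,W:23/2):77/6,P:37/6):31/8,(E:-6,R:20):137/8):27/8,I:129/8):7/16,J:7/16)
total length: 643/8

(((((B:-11/2,W:23/2):77/6,P:37/6):31/8,(E:-6,R:20):137/8):27/8,I:129/8):7/16,J:7/16)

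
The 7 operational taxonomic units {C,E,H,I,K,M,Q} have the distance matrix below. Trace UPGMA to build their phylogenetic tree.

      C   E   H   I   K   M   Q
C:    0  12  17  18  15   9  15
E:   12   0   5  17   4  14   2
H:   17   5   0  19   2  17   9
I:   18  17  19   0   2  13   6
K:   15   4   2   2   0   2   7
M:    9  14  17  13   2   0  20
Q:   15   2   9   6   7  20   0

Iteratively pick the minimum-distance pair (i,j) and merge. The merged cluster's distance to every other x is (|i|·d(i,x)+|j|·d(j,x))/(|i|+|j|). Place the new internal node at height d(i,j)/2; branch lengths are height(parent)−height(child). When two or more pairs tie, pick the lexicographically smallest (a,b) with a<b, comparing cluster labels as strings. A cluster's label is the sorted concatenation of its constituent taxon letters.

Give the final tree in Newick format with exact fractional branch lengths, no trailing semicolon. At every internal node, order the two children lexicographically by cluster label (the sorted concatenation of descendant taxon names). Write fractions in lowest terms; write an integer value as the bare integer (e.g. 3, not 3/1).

((C:9/2,M:9/2):53/20,(((E:1,Q:1):17/8,(H:1,K:1):17/8):19/8,I:11/2):33/20)

1. join E+Q (d=2) ⇒ EQ; edges |E|=1, |Q|=1
  updated: d(C,EQ)=27/2, d(EQ,H)=7, d(EQ,I)=23/2, d(EQ,K)=11/2, d(EQ,M)=17
2. join H+K (d=2) ⇒ HK; edges |H|=1, |K|=1
  updated: d(C,HK)=16, d(EQ,HK)=25/4, d(HK,I)=21/2, d(HK,M)=19/2
3. join EQ+HK (d=25/4) ⇒ EHKQ; edges |EQ|=17/8, |HK|=17/8
  updated: d(C,EHKQ)=59/4, d(EHKQ,I)=11, d(EHKQ,M)=53/4
4. join C+M (d=9) ⇒ CM; edges |C|=9/2, |M|=9/2
  updated: d(CM,EHKQ)=14, d(CM,I)=31/2
5. join EHKQ+I (d=11) ⇒ EHIKQ; edges |EHKQ|=19/8, |I|=11/2
  updated: d(CM,EHIKQ)=143/10
6. join CM+EHIKQ (d=143/10) ⇒ CEHIKMQ; edges |CM|=53/20, |EHIKQ|=33/20
final tree: ((C:9/2,M:9/2):53/20,(((E:1,Q:1):17/8,(H:1,K:1):17/8):19/8,I:11/2):33/20)
total length: 1177/40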